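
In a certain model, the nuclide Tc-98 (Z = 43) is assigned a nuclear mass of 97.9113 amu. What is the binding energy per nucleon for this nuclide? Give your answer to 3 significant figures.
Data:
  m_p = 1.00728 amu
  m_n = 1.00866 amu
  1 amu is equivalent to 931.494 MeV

8.35 MeV/nucleon

Σm = 43·m_p + 55·m_n = 43.31304 + 55.47630 = 98.78934 amu
The mass defect is 98.78934 − 97.9113 = 0.87804 amu.
Binding energy = Δm·c² = 0.87804 × 931.494 MeV/amu = 817.889 MeV
Dividing by A = 98 gives 8.346 MeV per nucleon.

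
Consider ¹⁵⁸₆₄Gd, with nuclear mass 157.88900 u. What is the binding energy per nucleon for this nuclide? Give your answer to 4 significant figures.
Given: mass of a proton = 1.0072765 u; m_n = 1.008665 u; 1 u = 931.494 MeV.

Z = 64, so N = A − Z = 158 − 64 = 94.
Mass of separated nucleons = 64(1.0072765) + 94(1.008665) = 64.4656960 + 94.814510 = 159.2802060 u
Mass defect Δm = 159.2802060 − 157.88900 = 1.3912060 u
E_B = 1.3912060 × 931.494 = 1295.90 MeV
BE/A = 1295.90 MeV / 158 = 8.202 MeV/nucleon

8.202 MeV/nucleon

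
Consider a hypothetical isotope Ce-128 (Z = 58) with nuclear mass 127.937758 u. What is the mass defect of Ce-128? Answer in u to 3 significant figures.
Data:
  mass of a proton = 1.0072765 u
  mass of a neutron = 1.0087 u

With 58 protons and 70 neutrons (A = 128):
Σm = 58·m_p + 70·m_n = 58.4220370 + 70.6090 = 129.0310370 u
Mass defect Δm = 129.0310370 − 127.937758 = 1.0932790 u

1.09 u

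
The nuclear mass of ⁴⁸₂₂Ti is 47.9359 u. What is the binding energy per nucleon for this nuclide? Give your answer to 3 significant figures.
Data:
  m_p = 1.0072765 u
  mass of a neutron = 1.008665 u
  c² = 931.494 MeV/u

8.72 MeV/nucleon

With 22 protons and 26 neutrons (A = 48):
Σm = 22·m_p + 26·m_n = 22.1600830 + 26.225290 = 48.3853730 u
Δm = 48.3853730 − 47.9359 = 0.4494730 u
Binding energy = Δm·c² = 0.4494730 × 931.494 MeV/u = 418.681 MeV
Dividing by A = 48 gives 8.723 MeV per nucleon.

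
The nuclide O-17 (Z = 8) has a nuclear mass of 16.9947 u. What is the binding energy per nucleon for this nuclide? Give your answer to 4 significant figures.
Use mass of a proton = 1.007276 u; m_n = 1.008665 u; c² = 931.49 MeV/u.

Σm = 8·m_p + 9·m_n = 8.058208 + 9.077985 = 17.136193 u
Δm = 17.136193 − 16.9947 = 0.141493 u
E_B = 0.141493 × 931.49 = 131.799 MeV
Dividing by A = 17 gives 7.753 MeV per nucleon.

7.753 MeV/nucleon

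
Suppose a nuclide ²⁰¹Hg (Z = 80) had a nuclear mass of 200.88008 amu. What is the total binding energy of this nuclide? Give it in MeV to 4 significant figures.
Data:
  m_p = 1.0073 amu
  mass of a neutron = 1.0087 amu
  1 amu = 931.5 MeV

Mass of separated nucleons = 80(1.0073) + 121(1.0087) = 80.5840 + 122.0527 = 202.6367 amu
Δm = 202.6367 − 200.88008 = 1.75662 amu
Converting to energy: 1.75662 amu × 931.5 MeV/amu = 1636.29 MeV

1636 MeV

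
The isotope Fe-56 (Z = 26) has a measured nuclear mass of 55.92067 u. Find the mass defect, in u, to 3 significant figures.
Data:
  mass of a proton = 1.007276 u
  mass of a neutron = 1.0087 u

Mass of separated nucleons = 26(1.007276) + 30(1.0087) = 26.189176 + 30.2610 = 56.450176 u
Mass defect Δm = 56.450176 − 55.92067 = 0.529506 u

0.530 u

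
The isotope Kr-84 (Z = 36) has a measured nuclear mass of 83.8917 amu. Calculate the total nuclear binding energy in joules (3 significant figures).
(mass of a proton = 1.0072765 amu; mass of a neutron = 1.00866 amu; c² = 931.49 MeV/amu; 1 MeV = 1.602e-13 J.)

The nucleus contains 36 protons and 84 − 36 = 48 neutrons.
Total constituent mass: 36 × 1.0072765 + 48 × 1.00866 = 84.6776340 amu
Δm = 84.6776340 − 83.8917 = 0.7859340 amu
Converting to energy: 0.7859340 amu × 931.49 MeV/amu = 732.090 MeV
In joules: 732.090 MeV × 1.602e-13 J/MeV = 1.1728e-10 J

1.17e-10 J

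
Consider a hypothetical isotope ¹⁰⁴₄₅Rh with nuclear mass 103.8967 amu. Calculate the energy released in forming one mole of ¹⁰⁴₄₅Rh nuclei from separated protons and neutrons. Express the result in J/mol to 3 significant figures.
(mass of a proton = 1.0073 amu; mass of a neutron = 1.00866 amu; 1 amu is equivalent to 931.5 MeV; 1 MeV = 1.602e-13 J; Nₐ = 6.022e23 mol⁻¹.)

8.47e+13 J/mol

Total constituent mass: 45 × 1.0073 + 59 × 1.00866 = 104.83944 amu
Mass defect Δm = 104.83944 − 103.8967 = 0.94274 amu
E_B = 0.94274 × 931.5 = 878.162 MeV
Per nucleus in joules: 878.162 MeV × 1.602e-13 J/MeV = 1.4068e-10 J
Per mole: 1.4068e-10 J × 6.022e23 mol⁻¹ = 8.4717e+13 J/mol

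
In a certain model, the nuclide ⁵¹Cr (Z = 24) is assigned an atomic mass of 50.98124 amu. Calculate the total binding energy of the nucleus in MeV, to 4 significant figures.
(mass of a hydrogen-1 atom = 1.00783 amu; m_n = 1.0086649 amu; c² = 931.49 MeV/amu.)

Z = 24, so N = A − Z = 51 − 24 = 27.
Total constituent mass: 24 × 1.00783 + 27 × 1.0086649 = 51.4218723 amu
Mass defect Δm = 51.4218723 − 50.98124 = 0.4406323 amu
E_B = 0.4406323 × 931.49 = 410.445 MeV

410.4 MeV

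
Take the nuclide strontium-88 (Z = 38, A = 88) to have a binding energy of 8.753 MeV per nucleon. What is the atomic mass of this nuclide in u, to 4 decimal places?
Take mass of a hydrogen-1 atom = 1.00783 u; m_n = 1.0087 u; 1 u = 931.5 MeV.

87.9056 u

Total binding energy = 88 × 8.753 = 770.264 MeV
Mass defect = 770.264 MeV / (931.5 MeV/u) = 0.826907 u
Constituent mass = 38(1.00783) + 50(1.0087) = 88.73254 u
Atomic mass = 88.73254 − 0.826907 = 87.905633 u ≈ 87.9056 u (to 4 decimal places)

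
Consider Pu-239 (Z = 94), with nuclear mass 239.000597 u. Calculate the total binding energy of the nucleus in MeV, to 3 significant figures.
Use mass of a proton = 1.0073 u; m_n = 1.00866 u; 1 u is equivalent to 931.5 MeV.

With 94 protons and 145 neutrons (A = 239):
Total constituent mass: 94 × 1.0073 + 145 × 1.00866 = 240.94190 u
The mass defect is 240.94190 − 239.000597 = 1.941303 u.
E_B = 1.941303 × 931.5 = 1808.32 MeV

1810 MeV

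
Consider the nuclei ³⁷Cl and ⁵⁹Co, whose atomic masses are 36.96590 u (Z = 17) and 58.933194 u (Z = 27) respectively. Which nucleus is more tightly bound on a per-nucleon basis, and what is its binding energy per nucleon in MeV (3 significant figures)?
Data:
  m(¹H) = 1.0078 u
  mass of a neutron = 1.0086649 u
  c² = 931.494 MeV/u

⁵⁹Co; 8.76 MeV/nucleon

³⁷Cl: Σm = 17(1.0078) + 20(1.0086649) = 37.3058980 u; Δm = 0.3399980 u; E_B = 316.71 MeV; E_B/A = 8.560 MeV
⁵⁹Co: Σm = 27(1.0078) + 32(1.0086649) = 59.4878768 u; Δm = 0.5546828 u; E_B = 516.68 MeV; E_B/A = 8.757 MeV
⁵⁹Co has the higher binding energy per nucleon, so it is the more tightly bound nucleus.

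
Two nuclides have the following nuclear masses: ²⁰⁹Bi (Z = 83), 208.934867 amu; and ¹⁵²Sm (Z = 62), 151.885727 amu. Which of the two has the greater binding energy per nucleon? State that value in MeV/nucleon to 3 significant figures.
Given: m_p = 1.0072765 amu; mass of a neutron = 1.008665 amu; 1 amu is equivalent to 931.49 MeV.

²⁰⁹Bi: Σm = 83(1.0072765) + 126(1.008665) = 210.6957395 amu; Δm = 1.7608725 amu; E_B = 1640.2 MeV; E_B/A = 7.848 MeV
¹⁵²Sm: Σm = 62(1.0072765) + 90(1.008665) = 153.2309930 amu; Δm = 1.3452660 amu; E_B = 1253.1 MeV; E_B/A = 8.244 MeV
¹⁵²Sm has the higher binding energy per nucleon, so it is the more tightly bound nucleus.

¹⁵²Sm; 8.24 MeV/nucleon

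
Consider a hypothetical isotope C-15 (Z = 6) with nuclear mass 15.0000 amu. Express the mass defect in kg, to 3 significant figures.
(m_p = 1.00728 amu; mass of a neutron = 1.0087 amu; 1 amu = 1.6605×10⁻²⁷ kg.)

2.03e-28 kg

The nucleus contains 6 protons and 15 − 6 = 9 neutrons.
Total constituent mass: 6 × 1.00728 + 9 × 1.0087 = 15.12198 amu
Δm = 15.12198 − 15.0000 = 0.12198 amu
In SI units: 0.12198 amu × 1.6605×10⁻²⁷ kg/amu = 2.0255e-28 kg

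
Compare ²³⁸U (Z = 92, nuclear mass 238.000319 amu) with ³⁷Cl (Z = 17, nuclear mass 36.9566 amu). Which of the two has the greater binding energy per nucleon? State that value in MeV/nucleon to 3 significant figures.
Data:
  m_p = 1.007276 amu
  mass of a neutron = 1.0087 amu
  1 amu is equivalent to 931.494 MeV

²³⁸U: Σm = 92(1.007276) + 146(1.0087) = 239.939592 amu; Δm = 1.939273 amu; E_B = 1806.4 MeV; E_B/A = 7.590 MeV
³⁷Cl: Σm = 17(1.007276) + 20(1.0087) = 37.297692 amu; Δm = 0.341092 amu; E_B = 317.73 MeV; E_B/A = 8.587 MeV
³⁷Cl has the higher binding energy per nucleon, so it is the more tightly bound nucleus.

³⁷Cl; 8.59 MeV/nucleon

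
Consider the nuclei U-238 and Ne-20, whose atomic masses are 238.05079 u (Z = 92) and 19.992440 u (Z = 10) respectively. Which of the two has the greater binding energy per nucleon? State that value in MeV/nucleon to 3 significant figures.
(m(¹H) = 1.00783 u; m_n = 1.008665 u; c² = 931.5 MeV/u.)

U-238: Σm = 92(1.00783) + 146(1.008665) = 239.985450 u; Δm = 1.934660 u; E_B = 1802.1 MeV; E_B/A = 7.572 MeV
Ne-20: Σm = 10(1.00783) + 10(1.008665) = 20.164950 u; Δm = 0.172510 u; E_B = 160.693 MeV; E_B/A = 8.0347 MeV
Ne-20 has the higher binding energy per nucleon, so it is the more tightly bound nucleus.

Ne-20; 8.03 MeV/nucleon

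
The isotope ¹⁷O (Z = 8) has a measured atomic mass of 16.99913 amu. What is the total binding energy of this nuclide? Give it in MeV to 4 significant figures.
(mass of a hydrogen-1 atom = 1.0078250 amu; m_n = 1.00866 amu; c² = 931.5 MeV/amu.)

131.7 MeV

The nucleus contains 8 protons and 17 − 8 = 9 neutrons.
Mass of separated nucleons = 8(1.0078250) + 9(1.00866) = 8.0626000 + 9.07794 = 17.1405400 amu
Mass defect Δm = 17.1405400 − 16.99913 = 0.1414100 amu
Converting to energy: 0.1414100 amu × 931.5 MeV/amu = 131.723 MeV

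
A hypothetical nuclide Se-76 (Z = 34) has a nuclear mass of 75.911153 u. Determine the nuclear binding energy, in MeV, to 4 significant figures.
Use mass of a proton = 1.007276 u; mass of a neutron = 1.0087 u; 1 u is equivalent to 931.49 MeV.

653.6 MeV

Mass of separated nucleons = 34(1.007276) + 42(1.0087) = 34.247384 + 42.3654 = 76.612784 u
Mass defect Δm = 76.612784 − 75.911153 = 0.701631 u
Binding energy = Δm·c² = 0.701631 × 931.49 MeV/u = 653.562 MeV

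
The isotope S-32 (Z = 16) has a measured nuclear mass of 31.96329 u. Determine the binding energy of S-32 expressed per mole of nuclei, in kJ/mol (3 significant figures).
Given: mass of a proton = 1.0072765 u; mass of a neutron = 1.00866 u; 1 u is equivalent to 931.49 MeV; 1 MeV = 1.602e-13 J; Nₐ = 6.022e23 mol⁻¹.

The nucleus contains 16 protons and 32 − 16 = 16 neutrons.
Σm = 16·m_p + 16·m_n = 16.1164240 + 16.13856 = 32.2549840 u
Δm = 32.2549840 − 31.96329 = 0.2916940 u
Converting to energy: 0.2916940 u × 931.49 MeV/u = 271.710 MeV
Per nucleus in joules: 271.710 MeV × 1.602e-13 J/MeV = 4.3528e-11 J
Per mole: 4.3528e-11 J × 6.022e23 mol⁻¹ = 2.6213e+13 J/mol

2.62e+10 kJ/mol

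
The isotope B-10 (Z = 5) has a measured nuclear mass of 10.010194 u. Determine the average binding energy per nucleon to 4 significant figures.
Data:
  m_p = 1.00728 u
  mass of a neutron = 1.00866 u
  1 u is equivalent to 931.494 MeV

6.474 MeV/nucleon

Total constituent mass: 5 × 1.00728 + 5 × 1.00866 = 10.07970 u
Δm = 10.07970 − 10.010194 = 0.069506 u
Binding energy = Δm·c² = 0.069506 × 931.494 MeV/u = 64.7444 MeV
BE/A = 64.7444 MeV / 10 = 6.474 MeV/nucleon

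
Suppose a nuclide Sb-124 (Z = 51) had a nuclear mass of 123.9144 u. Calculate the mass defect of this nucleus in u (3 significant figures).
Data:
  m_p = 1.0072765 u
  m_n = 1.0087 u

1.09 u

Total constituent mass: 51 × 1.0072765 + 73 × 1.0087 = 125.0062015 u
Mass defect Δm = 125.0062015 − 123.9144 = 1.0918015 u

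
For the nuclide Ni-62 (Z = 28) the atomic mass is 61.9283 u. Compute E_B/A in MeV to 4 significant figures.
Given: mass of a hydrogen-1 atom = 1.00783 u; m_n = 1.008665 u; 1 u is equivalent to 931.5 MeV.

Mass of separated nucleons = 28(1.00783) + 34(1.008665) = 28.21924 + 34.294610 = 62.513850 u
Mass defect Δm = 62.513850 − 61.9283 = 0.585550 u
E_B = 0.585550 × 931.5 = 545.440 MeV
Dividing by A = 62 gives 8.797 MeV per nucleon.

8.797 MeV/nucleon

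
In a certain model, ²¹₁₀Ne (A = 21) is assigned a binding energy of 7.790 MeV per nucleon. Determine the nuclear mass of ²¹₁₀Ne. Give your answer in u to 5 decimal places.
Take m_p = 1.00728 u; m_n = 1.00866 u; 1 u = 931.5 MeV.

20.99244 u

Total binding energy = 21 × 7.790 = 163.590 MeV
Mass defect = 163.590 MeV / (931.5 MeV/u) = 0.1756200 u
Constituent mass = 10(1.00728) + 11(1.00866) = 21.16806 u
Nuclear mass = 21.16806 − 0.1756200 = 20.9924400 u ≈ 20.99244 u (to 5 decimal places)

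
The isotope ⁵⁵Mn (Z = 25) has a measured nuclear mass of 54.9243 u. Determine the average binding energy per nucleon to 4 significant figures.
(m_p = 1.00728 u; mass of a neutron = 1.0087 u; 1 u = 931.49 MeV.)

8.785 MeV/nucleon

Z = 25, so N = A − Z = 55 − 25 = 30.
Σm = 25·m_p + 30·m_n = 25.18200 + 30.2610 = 55.44300 u
The mass defect is 55.44300 − 54.9243 = 0.51870 u.
Binding energy = Δm·c² = 0.51870 × 931.49 MeV/u = 483.164 MeV
BE/A = 483.164 MeV / 55 = 8.785 MeV/nucleon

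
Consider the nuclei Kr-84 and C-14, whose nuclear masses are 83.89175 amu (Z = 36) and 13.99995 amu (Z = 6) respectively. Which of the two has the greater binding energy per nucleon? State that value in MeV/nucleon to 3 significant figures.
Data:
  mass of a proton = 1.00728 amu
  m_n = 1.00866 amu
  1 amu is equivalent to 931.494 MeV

Kr-84: Σm = 36(1.00728) + 48(1.00866) = 84.67776 amu; Δm = 0.78601 amu; E_B = 732.16 MeV; E_B/A = 8.716 MeV
C-14: Σm = 6(1.00728) + 8(1.00866) = 14.11296 amu; Δm = 0.11301 amu; E_B = 105.27 MeV; E_B/A = 7.519 MeV
Kr-84 has the higher binding energy per nucleon, so it is the more tightly bound nucleus.

Kr-84; 8.72 MeV/nucleon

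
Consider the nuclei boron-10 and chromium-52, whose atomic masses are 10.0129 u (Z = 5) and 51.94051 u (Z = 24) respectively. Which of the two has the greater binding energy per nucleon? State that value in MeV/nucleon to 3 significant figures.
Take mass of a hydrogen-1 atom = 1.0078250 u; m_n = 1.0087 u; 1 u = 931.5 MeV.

boron-10: Σm = 5(1.0078250) + 5(1.0087) = 10.0826250 u; Δm = 0.0697250 u; E_B = 64.949 MeV; E_B/A = 6.4949 MeV
chromium-52: Σm = 24(1.0078250) + 28(1.0087) = 52.4314000 u; Δm = 0.4908900 u; E_B = 457.264 MeV; E_B/A = 8.794 MeV
chromium-52 has the higher binding energy per nucleon, so it is the more tightly bound nucleus.

chromium-52; 8.79 MeV/nucleon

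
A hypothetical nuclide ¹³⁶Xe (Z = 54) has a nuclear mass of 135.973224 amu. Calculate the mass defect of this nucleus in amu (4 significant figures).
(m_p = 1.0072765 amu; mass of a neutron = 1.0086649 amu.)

Mass of separated nucleons = 54(1.0072765) + 82(1.0086649) = 54.3929310 + 82.7105218 = 137.1034528 amu
Δm = 137.1034528 − 135.973224 = 1.1302288 amu

1.130 amu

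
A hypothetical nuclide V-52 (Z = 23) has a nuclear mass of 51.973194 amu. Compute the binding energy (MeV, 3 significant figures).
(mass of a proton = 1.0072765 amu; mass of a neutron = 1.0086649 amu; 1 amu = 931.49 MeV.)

Total constituent mass: 23 × 1.0072765 + 29 × 1.0086649 = 52.4186416 amu
Δm = 52.4186416 − 51.973194 = 0.4454476 amu
E_B = 0.4454476 × 931.49 = 414.930 MeV

415 MeV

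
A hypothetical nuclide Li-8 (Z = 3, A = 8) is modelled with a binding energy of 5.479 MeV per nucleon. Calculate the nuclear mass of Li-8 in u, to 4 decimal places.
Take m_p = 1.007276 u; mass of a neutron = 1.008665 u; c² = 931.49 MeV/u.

Total binding energy = 8 × 5.479 = 43.832 MeV
Mass defect = 43.832 MeV / (931.49 MeV/u) = 0.047056 u
Constituent mass = 3(1.007276) + 5(1.008665) = 8.065153 u
Nuclear mass = 8.065153 − 0.047056 = 8.018097 u ≈ 8.0181 u (to 4 decimal places)

8.0181 u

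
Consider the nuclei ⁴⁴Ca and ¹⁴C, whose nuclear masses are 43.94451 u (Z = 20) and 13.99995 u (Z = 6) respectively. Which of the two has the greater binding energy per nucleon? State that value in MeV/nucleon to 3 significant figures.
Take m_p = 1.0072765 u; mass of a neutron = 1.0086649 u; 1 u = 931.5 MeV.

⁴⁴Ca; 8.66 MeV/nucleon

⁴⁴Ca: Σm = 20(1.0072765) + 24(1.0086649) = 44.3534876 u; Δm = 0.4089776 u; E_B = 380.96 MeV; E_B/A = 8.658 MeV
¹⁴C: Σm = 6(1.0072765) + 8(1.0086649) = 14.1129782 u; Δm = 0.1130282 u; E_B = 105.286 MeV; E_B/A = 7.520 MeV
⁴⁴Ca has the higher binding energy per nucleon, so it is the more tightly bound nucleus.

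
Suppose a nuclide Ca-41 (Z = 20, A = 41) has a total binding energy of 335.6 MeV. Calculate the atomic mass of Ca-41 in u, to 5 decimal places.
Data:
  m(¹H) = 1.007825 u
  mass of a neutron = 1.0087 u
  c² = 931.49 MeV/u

40.97892 u

Mass defect = 335.6 MeV / (931.49 MeV/u) = 0.3602830 u
Constituent mass = 20(1.007825) + 21(1.0087) = 41.339200 u
Atomic mass = 41.339200 − 0.3602830 = 40.9789170 u ≈ 40.97892 u (to 5 decimal places)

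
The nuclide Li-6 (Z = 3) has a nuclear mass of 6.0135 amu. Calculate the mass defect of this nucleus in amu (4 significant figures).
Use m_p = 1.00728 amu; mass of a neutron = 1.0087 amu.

Mass of separated nucleons = 3(1.00728) + 3(1.0087) = 3.02184 + 3.0261 = 6.04794 amu
Mass defect Δm = 6.04794 − 6.0135 = 0.03444 amu

0.03444 amu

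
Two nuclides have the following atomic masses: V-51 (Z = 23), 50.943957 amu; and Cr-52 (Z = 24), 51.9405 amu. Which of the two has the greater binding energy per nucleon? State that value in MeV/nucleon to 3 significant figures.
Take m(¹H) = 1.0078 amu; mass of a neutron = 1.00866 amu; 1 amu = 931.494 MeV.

V-51: Σm = 23(1.0078) + 28(1.00866) = 51.42188 amu; Δm = 0.477923 amu; E_B = 445.18 MeV; E_B/A = 8.729 MeV
Cr-52: Σm = 24(1.0078) + 28(1.00866) = 52.42968 amu; Δm = 0.48918 amu; E_B = 455.67 MeV; E_B/A = 8.763 MeV
Cr-52 has the higher binding energy per nucleon, so it is the more tightly bound nucleus.

Cr-52; 8.76 MeV/nucleon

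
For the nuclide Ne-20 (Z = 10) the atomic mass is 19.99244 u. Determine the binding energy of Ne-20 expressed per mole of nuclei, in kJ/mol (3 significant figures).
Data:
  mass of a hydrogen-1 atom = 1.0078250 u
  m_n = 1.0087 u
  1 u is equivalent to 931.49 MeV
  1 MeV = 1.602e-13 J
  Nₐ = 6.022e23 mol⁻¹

The nucleus contains 10 protons and 20 − 10 = 10 neutrons.
Σm = 10·m(¹H) + 10·m_n = 10.0782500 + 10.0870 = 20.1652500 u
Mass defect Δm = 20.1652500 − 19.99244 = 0.1728100 u
Converting to energy: 0.1728100 u × 931.49 MeV/u = 160.971 MeV
Per nucleus in joules: 160.971 MeV × 1.602e-13 J/MeV = 2.5788e-11 J
Per mole: 2.5788e-11 J × 6.022e23 mol⁻¹ = 1.5530e+13 J/mol

1.55e+10 kJ/mol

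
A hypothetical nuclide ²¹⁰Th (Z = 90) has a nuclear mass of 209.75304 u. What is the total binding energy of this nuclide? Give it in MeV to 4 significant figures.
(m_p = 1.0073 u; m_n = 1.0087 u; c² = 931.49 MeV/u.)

With 90 protons and 120 neutrons (A = 210):
Total constituent mass: 90 × 1.0073 + 120 × 1.0087 = 211.7010 u
Δm = 211.7010 − 209.75304 = 1.94796 u
Converting to energy: 1.94796 u × 931.49 MeV/u = 1814.51 MeV

1815 MeV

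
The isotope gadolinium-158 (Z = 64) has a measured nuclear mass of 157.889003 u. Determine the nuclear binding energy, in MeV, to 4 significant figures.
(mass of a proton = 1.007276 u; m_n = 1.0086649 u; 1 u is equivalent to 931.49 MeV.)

With 64 protons and 94 neutrons (A = 158):
Mass of separated nucleons = 64(1.007276) + 94(1.0086649) = 64.465664 + 94.8145006 = 159.2801646 u
The mass defect is 159.2801646 − 157.889003 = 1.3911616 u.
Converting to energy: 1.3911616 u × 931.49 MeV/u = 1295.85 MeV

1296 MeV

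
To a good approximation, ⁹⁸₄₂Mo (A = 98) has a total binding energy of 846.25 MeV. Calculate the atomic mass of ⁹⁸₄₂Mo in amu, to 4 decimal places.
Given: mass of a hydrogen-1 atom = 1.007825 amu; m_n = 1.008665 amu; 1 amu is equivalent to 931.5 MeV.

Mass defect = 846.25 MeV / (931.5 MeV/amu) = 0.908481 amu
Constituent mass = 42(1.007825) + 56(1.008665) = 98.813890 amu
Atomic mass = 98.813890 − 0.908481 = 97.905409 amu ≈ 97.9054 amu (to 4 decimal places)

97.9054 amu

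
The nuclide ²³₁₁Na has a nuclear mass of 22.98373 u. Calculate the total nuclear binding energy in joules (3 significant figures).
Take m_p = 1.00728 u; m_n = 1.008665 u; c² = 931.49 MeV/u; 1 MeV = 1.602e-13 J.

2.99e-11 J

Total constituent mass: 11 × 1.00728 + 12 × 1.008665 = 23.184060 u
Δm = 23.184060 − 22.98373 = 0.200330 u
E_B = 0.200330 × 931.49 = 186.605 MeV
In joules: 186.605 MeV × 1.602e-13 J/MeV = 2.9894e-11 J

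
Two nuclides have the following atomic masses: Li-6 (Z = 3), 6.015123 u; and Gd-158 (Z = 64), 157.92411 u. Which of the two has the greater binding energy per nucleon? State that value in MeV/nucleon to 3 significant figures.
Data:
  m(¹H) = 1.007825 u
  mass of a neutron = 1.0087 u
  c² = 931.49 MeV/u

Li-6: Σm = 3(1.007825) + 3(1.0087) = 6.049575 u; Δm = 0.034452 u; E_B = 32.092 MeV; E_B/A = 5.349 MeV
Gd-158: Σm = 64(1.007825) + 94(1.0087) = 159.318600 u; Δm = 1.394490 u; E_B = 1298.95 MeV; E_B/A = 8.221 MeV
Gd-158 has the higher binding energy per nucleon, so it is the more tightly bound nucleus.

Gd-158; 8.22 MeV/nucleon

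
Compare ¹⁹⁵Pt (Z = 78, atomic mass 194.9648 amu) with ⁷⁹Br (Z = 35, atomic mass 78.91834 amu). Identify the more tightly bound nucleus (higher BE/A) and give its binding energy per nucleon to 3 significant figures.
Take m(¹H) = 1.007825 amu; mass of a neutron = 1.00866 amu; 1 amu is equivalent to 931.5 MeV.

¹⁹⁵Pt: Σm = 78(1.007825) + 117(1.00866) = 196.623570 amu; Δm = 1.658770 amu; E_B = 1545.1 MeV; E_B/A = 7.924 MeV
⁷⁹Br: Σm = 35(1.007825) + 44(1.00866) = 79.654915 amu; Δm = 0.736575 amu; E_B = 686.12 MeV; E_B/A = 8.685 MeV
⁷⁹Br has the higher binding energy per nucleon, so it is the more tightly bound nucleus.

⁷⁹Br; 8.69 MeV/nucleon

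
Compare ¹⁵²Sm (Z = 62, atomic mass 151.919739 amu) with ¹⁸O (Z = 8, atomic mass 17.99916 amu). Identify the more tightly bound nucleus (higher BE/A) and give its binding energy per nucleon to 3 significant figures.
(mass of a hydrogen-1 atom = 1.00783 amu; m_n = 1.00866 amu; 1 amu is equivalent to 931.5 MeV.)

¹⁵²Sm: Σm = 62(1.00783) + 90(1.00866) = 153.26486 amu; Δm = 1.345121 amu; E_B = 1253.0 MeV; E_B/A = 8.243 MeV
¹⁸O: Σm = 8(1.00783) + 10(1.00866) = 18.14924 amu; Δm = 0.15008 amu; E_B = 139.80 MeV; E_B/A = 7.767 MeV
¹⁵²Sm has the higher binding energy per nucleon, so it is the more tightly bound nucleus.

¹⁵²Sm; 8.24 MeV/nucleon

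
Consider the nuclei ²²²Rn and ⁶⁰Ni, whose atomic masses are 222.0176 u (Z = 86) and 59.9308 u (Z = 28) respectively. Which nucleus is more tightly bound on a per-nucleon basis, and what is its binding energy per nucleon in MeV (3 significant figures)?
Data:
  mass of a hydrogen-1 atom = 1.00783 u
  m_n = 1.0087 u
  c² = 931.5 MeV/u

⁶⁰Ni; 8.80 MeV/nucleon

²²²Rn: Σm = 86(1.00783) + 136(1.0087) = 223.85658 u; Δm = 1.83898 u; E_B = 1713.0 MeV; E_B/A = 7.716 MeV
⁶⁰Ni: Σm = 28(1.00783) + 32(1.0087) = 60.49764 u; Δm = 0.56684 u; E_B = 528.01 MeV; E_B/A = 8.800 MeV
⁶⁰Ni has the higher binding energy per nucleon, so it is the more tightly bound nucleus.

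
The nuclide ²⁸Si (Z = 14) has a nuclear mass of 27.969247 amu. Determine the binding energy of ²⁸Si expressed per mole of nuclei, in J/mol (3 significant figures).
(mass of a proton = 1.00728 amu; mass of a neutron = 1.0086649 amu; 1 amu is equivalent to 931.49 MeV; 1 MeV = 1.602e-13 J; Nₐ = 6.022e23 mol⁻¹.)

Total constituent mass: 14 × 1.00728 + 14 × 1.0086649 = 28.2232286 amu
Δm = 28.2232286 − 27.969247 = 0.2539816 amu
E_B = 0.2539816 × 931.49 = 236.581 MeV
Per nucleus in joules: 236.581 MeV × 1.602e-13 J/MeV = 3.7900e-11 J
Per mole: 3.7900e-11 J × 6.022e23 mol⁻¹ = 2.2823e+13 J/mol

2.28e+13 J/mol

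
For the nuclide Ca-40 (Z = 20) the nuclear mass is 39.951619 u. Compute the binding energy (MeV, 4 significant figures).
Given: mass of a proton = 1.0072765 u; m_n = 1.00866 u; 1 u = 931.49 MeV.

342.0 MeV

With 20 protons and 20 neutrons (A = 40):
Mass of separated nucleons = 20(1.0072765) + 20(1.00866) = 20.1455300 + 20.17320 = 40.3187300 u
Δm = 40.3187300 − 39.951619 = 0.3671110 u
E_B = 0.3671110 × 931.49 = 341.960 MeV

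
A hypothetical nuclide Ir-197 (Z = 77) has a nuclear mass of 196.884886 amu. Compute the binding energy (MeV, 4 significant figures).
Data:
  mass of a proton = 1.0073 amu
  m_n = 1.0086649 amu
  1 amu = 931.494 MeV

The nucleus contains 77 protons and 197 − 77 = 120 neutrons.
Mass of separated nucleons = 77(1.0073) + 120(1.0086649) = 77.5621 + 121.0397880 = 198.6018880 amu
Δm = 198.6018880 − 196.884886 = 1.7170020 amu
Binding energy = Δm·c² = 1.7170020 × 931.494 MeV/amu = 1599.38 MeV

1599 MeV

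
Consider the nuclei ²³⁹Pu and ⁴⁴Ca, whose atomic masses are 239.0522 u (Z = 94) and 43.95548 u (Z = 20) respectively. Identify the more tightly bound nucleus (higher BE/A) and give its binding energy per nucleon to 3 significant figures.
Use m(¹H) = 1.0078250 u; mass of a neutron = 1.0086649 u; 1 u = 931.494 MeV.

⁴⁴Ca; 8.66 MeV/nucleon

²³⁹Pu: Σm = 94(1.0078250) + 145(1.0086649) = 240.9919605 u; Δm = 1.9397605 u; E_B = 1806.9 MeV; E_B/A = 7.560 MeV
⁴⁴Ca: Σm = 20(1.0078250) + 24(1.0086649) = 44.3644576 u; Δm = 0.4089776 u; E_B = 380.96 MeV; E_B/A = 8.658 MeV
⁴⁴Ca has the higher binding energy per nucleon, so it is the more tightly bound nucleus.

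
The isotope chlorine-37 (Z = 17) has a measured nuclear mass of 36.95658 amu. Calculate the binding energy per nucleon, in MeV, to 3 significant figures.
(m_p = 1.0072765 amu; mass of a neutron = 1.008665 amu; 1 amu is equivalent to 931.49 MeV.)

8.57 MeV/nucleon

Σm = 17·m_p + 20·m_n = 17.1237005 + 20.173300 = 37.2970005 amu
The mass defect is 37.2970005 − 36.95658 = 0.3404205 amu.
Binding energy = Δm·c² = 0.3404205 × 931.49 MeV/amu = 317.098 MeV
Dividing by A = 37 gives 8.570 MeV per nucleon.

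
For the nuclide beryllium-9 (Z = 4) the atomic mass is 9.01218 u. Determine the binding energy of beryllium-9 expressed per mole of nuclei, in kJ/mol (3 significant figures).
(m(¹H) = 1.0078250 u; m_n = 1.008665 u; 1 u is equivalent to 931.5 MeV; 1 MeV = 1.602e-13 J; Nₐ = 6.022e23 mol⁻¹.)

Total constituent mass: 4 × 1.0078250 + 5 × 1.008665 = 9.0746250 u
The mass defect is 9.0746250 − 9.01218 = 0.0624450 u.
E_B = 0.0624450 × 931.5 = 58.1675 MeV
Per nucleus in joules: 58.1675 MeV × 1.602e-13 J/MeV = 9.3184e-12 J
Per mole: 9.3184e-12 J × 6.022e23 mol⁻¹ = 5.6115e+12 J/mol

5.61e+09 kJ/mol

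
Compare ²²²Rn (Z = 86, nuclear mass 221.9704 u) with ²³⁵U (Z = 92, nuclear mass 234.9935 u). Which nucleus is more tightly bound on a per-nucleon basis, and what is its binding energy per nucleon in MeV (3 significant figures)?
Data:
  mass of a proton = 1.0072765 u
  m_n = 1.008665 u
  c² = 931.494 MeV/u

²²²Rn: Σm = 86(1.0072765) + 136(1.008665) = 223.8042190 u; Δm = 1.8338190 u; E_B = 1708.2 MeV; E_B/A = 7.6946 MeV
²³⁵U: Σm = 92(1.0072765) + 143(1.008665) = 236.9085330 u; Δm = 1.9150330 u; E_B = 1783.8 MeV; E_B/A = 7.591 MeV
²²²Rn has the higher binding energy per nucleon, so it is the more tightly bound nucleus.

²²²Rn; 7.69 MeV/nucleon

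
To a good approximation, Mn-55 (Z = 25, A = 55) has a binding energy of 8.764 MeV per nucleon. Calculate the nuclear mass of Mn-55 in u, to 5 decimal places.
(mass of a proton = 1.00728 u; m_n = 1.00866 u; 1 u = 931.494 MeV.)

54.92433 u

Total binding energy = 55 × 8.764 = 482.020 MeV
Mass defect = 482.020 MeV / (931.494 MeV/u) = 0.5174698 u
Constituent mass = 25(1.00728) + 30(1.00866) = 55.44180 u
Nuclear mass = 55.44180 − 0.5174698 = 54.9243302 u ≈ 54.92433 u (to 5 decimal places)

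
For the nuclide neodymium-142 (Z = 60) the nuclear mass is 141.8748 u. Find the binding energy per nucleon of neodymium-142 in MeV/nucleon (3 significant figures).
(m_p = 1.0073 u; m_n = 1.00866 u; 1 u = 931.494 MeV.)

8.35 MeV/nucleon

Z = 60, so N = A − Z = 142 − 60 = 82.
Mass of separated nucleons = 60(1.0073) + 82(1.00866) = 60.4380 + 82.71012 = 143.14812 u
Mass defect Δm = 143.14812 − 141.8748 = 1.27332 u
E_B = 1.27332 × 931.494 = 1186.09 MeV
Dividing by A = 142 gives 8.353 MeV per nucleon.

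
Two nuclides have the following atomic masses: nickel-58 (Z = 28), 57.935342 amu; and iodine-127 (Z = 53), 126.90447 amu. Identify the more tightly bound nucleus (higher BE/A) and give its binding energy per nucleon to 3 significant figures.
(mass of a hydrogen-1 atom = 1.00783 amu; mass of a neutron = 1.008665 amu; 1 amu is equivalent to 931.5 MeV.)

nickel-58; 8.73 MeV/nucleon

nickel-58: Σm = 28(1.00783) + 30(1.008665) = 58.479190 amu; Δm = 0.543848 amu; E_B = 506.59 MeV; E_B/A = 8.734 MeV
iodine-127: Σm = 53(1.00783) + 74(1.008665) = 128.056200 amu; Δm = 1.151730 amu; E_B = 1072.84 MeV; E_B/A = 8.448 MeV
nickel-58 has the higher binding energy per nucleon, so it is the more tightly bound nucleus.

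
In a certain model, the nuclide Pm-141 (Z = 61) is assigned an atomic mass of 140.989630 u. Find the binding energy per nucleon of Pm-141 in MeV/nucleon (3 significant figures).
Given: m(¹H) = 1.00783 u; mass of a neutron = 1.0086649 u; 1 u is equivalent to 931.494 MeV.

7.80 MeV/nucleon

The nucleus contains 61 protons and 141 − 61 = 80 neutrons.
Total constituent mass: 61 × 1.00783 + 80 × 1.0086649 = 142.1708220 u
The mass defect is 142.1708220 − 140.989630 = 1.1811920 u.
Binding energy = Δm·c² = 1.1811920 × 931.494 MeV/u = 1100.27 MeV
BE/A = 1100.27 MeV / 141 = 7.803 MeV/nucleon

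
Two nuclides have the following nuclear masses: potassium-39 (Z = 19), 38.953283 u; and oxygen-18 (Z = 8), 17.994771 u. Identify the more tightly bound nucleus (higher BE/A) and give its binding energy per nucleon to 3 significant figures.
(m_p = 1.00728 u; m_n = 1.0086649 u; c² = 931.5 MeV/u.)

potassium-39: Σm = 19(1.00728) + 20(1.0086649) = 39.3116180 u; Δm = 0.3583350 u; E_B = 333.79 MeV; E_B/A = 8.559 MeV
oxygen-18: Σm = 8(1.00728) + 10(1.0086649) = 18.1448890 u; Δm = 0.1501180 u; E_B = 139.835 MeV; E_B/A = 7.769 MeV
potassium-39 has the higher binding energy per nucleon, so it is the more tightly bound nucleus.

potassium-39; 8.56 MeV/nucleon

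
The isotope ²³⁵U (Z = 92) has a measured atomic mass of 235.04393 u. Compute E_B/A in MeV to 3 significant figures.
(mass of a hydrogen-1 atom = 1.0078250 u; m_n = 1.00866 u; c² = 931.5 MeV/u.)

7.59 MeV/nucleon

Z = 92, so N = A − Z = 235 − 92 = 143.
Σm = 92·m(¹H) + 143·m_n = 92.7199000 + 144.23838 = 236.9582800 u
Δm = 236.9582800 − 235.04393 = 1.9143500 u
E_B = 1.9143500 × 931.5 = 1783.22 MeV
BE/A = 1783.22 MeV / 235 = 7.588 MeV/nucleon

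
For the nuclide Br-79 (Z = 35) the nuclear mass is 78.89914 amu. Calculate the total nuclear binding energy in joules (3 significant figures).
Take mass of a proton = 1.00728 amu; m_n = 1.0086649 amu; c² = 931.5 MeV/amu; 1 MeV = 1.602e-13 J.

1.10e-10 J

Σm = 35·m_p + 44·m_n = 35.25480 + 44.3812556 = 79.6360556 amu
Mass defect Δm = 79.6360556 − 78.89914 = 0.7369156 amu
E_B = 0.7369156 × 931.5 = 686.437 MeV
In joules: 686.437 MeV × 1.602e-13 J/MeV = 1.0997e-10 J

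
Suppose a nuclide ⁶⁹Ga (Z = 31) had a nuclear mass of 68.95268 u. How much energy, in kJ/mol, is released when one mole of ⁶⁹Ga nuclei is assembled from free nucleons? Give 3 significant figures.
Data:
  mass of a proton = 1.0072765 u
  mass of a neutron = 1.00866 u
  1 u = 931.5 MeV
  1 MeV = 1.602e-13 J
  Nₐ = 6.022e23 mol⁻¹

Mass of separated nucleons = 31(1.0072765) + 38(1.00866) = 31.2255715 + 38.32908 = 69.5546515 u
Mass defect Δm = 69.5546515 − 68.95268 = 0.6019715 u
E_B = 0.6019715 × 931.5 = 560.736 MeV
Per nucleus in joules: 560.736 MeV × 1.602e-13 J/MeV = 8.9830e-11 J
Per mole: 8.9830e-11 J × 6.022e23 mol⁻¹ = 5.4096e+13 J/mol

5.41e+10 kJ/mol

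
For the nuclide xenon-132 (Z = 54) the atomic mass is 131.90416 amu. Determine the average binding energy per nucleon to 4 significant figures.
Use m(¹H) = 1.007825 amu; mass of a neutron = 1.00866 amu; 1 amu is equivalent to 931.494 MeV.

8.425 MeV/nucleon

Total constituent mass: 54 × 1.007825 + 78 × 1.00866 = 133.098030 amu
Mass defect Δm = 133.098030 − 131.90416 = 1.193870 amu
Binding energy = Δm·c² = 1.193870 × 931.494 MeV/amu = 1112.08 MeV
Per nucleon: 1112.08 / 132 = 8.425 MeV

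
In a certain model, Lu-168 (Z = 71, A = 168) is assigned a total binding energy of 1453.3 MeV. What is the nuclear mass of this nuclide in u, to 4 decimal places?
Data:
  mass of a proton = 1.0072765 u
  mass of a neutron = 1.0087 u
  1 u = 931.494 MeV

167.8003 u

Mass defect = 1453.3 MeV / (931.494 MeV/u) = 1.560182 u
Constituent mass = 71(1.0072765) + 97(1.0087) = 169.3605315 u
Nuclear mass = 169.3605315 − 1.560182 = 167.8003495 u ≈ 167.8003 u (to 4 decimal places)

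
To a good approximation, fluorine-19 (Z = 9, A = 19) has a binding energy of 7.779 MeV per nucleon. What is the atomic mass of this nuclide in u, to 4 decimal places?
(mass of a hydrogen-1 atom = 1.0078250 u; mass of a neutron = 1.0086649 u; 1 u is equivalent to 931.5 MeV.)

Total binding energy = 19 × 7.779 = 147.801 MeV
Mass defect = 147.801 MeV / (931.5 MeV/u) = 0.158670 u
Constituent mass = 9(1.0078250) + 10(1.0086649) = 19.1570740 u
Atomic mass = 19.1570740 − 0.158670 = 18.9984040 u ≈ 18.9984 u (to 4 decimal places)

18.9984 u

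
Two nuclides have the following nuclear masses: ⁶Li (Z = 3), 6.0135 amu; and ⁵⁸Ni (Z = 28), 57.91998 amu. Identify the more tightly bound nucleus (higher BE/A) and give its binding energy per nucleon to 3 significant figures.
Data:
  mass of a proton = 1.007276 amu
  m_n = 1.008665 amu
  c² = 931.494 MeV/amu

⁶Li: Σm = 3(1.007276) + 3(1.008665) = 6.047823 amu; Δm = 0.034323 amu; E_B = 31.972 MeV; E_B/A = 5.329 MeV
⁵⁸Ni: Σm = 28(1.007276) + 30(1.008665) = 58.463678 amu; Δm = 0.543698 amu; E_B = 506.45 MeV; E_B/A = 8.732 MeV
⁵⁸Ni has the higher binding energy per nucleon, so it is the more tightly bound nucleus.

⁵⁸Ni; 8.73 MeV/nucleon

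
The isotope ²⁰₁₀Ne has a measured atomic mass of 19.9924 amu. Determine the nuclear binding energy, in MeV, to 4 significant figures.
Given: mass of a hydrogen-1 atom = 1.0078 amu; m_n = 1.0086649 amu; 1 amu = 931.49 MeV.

Z = 10, so N = A − Z = 20 − 10 = 10.
Total constituent mass: 10 × 1.0078 + 10 × 1.0086649 = 20.1646490 amu
Mass defect Δm = 20.1646490 − 19.9924 = 0.1722490 amu
Converting to energy: 0.1722490 amu × 931.49 MeV/amu = 160.448 MeV

160.4 MeV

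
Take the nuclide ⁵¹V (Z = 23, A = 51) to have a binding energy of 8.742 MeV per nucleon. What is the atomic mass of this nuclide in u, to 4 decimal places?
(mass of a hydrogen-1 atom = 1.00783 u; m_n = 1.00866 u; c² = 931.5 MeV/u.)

Total binding energy = 51 × 8.742 = 445.842 MeV
Mass defect = 445.842 MeV / (931.5 MeV/u) = 0.478628 u
Constituent mass = 23(1.00783) + 28(1.00866) = 51.42257 u
Atomic mass = 51.42257 − 0.478628 = 50.943942 u ≈ 50.9439 u (to 4 decimal places)

50.9439 u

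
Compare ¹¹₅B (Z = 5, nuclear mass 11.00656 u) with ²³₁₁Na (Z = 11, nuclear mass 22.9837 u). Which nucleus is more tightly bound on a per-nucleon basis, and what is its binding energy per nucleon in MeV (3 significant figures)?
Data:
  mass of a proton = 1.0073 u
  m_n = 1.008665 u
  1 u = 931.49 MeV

²³₁₁Na; 8.12 MeV/nucleon

¹¹₅B: Σm = 5(1.0073) + 6(1.008665) = 11.088490 u; Δm = 0.081930 u; E_B = 76.317 MeV; E_B/A = 6.938 MeV
²³₁₁Na: Σm = 11(1.0073) + 12(1.008665) = 23.184280 u; Δm = 0.200580 u; E_B = 186.84 MeV; E_B/A = 8.123 MeV
²³₁₁Na has the higher binding energy per nucleon, so it is the more tightly bound nucleus.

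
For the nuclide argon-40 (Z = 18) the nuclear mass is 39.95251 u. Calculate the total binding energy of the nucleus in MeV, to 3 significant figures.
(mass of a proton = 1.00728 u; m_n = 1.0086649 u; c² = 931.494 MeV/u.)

With 18 protons and 22 neutrons (A = 40):
Mass of separated nucleons = 18(1.00728) + 22(1.0086649) = 18.13104 + 22.1906278 = 40.3216678 u
The mass defect is 40.3216678 − 39.95251 = 0.3691578 u.
E_B = 0.3691578 × 931.494 = 343.868 MeV

344 MeV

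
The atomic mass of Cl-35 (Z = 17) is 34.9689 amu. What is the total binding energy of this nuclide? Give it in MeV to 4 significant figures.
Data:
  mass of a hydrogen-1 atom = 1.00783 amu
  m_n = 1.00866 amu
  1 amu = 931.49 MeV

With 17 protons and 18 neutrons (A = 35):
Total constituent mass: 17 × 1.00783 + 18 × 1.00866 = 35.28899 amu
Mass defect Δm = 35.28899 − 34.9689 = 0.32009 amu
Binding energy = Δm·c² = 0.32009 × 931.49 MeV/amu = 298.161 MeV

298.2 MeV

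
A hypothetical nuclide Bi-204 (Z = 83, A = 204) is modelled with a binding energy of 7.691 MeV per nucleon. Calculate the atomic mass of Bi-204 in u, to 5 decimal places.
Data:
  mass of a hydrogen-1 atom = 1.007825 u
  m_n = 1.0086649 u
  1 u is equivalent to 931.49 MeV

204.01357 u

Total binding energy = 204 × 7.691 = 1568.964 MeV
Mass defect = 1568.964 MeV / (931.49 MeV/u) = 1.6843595 u
Constituent mass = 83(1.007825) + 121(1.0086649) = 205.6979279 u
Atomic mass = 205.6979279 − 1.6843595 = 204.0135684 u ≈ 204.01357 u (to 5 decimal places)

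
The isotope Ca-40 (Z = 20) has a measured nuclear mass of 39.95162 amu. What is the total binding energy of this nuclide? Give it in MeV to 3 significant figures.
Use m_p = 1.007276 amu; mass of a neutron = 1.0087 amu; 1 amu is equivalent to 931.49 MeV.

343 MeV

Mass of separated nucleons = 20(1.007276) + 20(1.0087) = 20.145520 + 20.1740 = 40.319520 amu
Mass defect Δm = 40.319520 − 39.95162 = 0.367900 amu
Binding energy = Δm·c² = 0.367900 × 931.49 MeV/amu = 342.695 MeV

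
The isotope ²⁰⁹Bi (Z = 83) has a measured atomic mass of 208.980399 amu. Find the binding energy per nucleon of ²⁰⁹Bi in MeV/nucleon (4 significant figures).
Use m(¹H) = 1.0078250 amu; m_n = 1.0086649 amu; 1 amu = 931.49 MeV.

Mass of separated nucleons = 83(1.0078250) + 126(1.0086649) = 83.6494750 + 127.0917774 = 210.7412524 amu
Mass defect Δm = 210.7412524 − 208.980399 = 1.7608534 amu
E_B = 1.7608534 × 931.49 = 1640.22 MeV
Dividing by A = 209 gives 7.848 MeV per nucleon.

7.848 MeV/nucleon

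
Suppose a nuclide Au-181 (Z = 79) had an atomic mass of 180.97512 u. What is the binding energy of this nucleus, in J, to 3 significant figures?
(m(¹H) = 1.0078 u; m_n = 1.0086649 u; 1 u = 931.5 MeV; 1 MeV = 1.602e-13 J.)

Total constituent mass: 79 × 1.0078 + 102 × 1.0086649 = 182.5000198 u
Mass defect Δm = 182.5000198 − 180.97512 = 1.5248998 u
Converting to energy: 1.5248998 u × 931.5 MeV/u = 1420.44 MeV
In joules: 1420.44 MeV × 1.602e-13 J/MeV = 2.2755e-10 J

2.28e-10 J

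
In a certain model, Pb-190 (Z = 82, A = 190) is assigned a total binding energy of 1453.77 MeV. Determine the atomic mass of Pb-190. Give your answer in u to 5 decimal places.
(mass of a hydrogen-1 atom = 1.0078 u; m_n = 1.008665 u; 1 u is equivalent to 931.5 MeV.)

190.01474 u

Mass defect = 1453.77 MeV / (931.5 MeV/u) = 1.5606763 u
Constituent mass = 82(1.0078) + 108(1.008665) = 191.575420 u
Atomic mass = 191.575420 − 1.5606763 = 190.0147437 u ≈ 190.01474 u (to 5 decimal places)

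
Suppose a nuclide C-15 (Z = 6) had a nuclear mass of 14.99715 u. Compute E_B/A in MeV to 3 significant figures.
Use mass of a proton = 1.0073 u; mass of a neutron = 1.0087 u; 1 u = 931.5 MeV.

Mass of separated nucleons = 6(1.0073) + 9(1.0087) = 6.0438 + 9.0783 = 15.1221 u
Δm = 15.1221 − 14.99715 = 0.12495 u
E_B = 0.12495 × 931.5 = 116.391 MeV
Dividing by A = 15 gives 7.759 MeV per nucleon.

7.76 MeV/nucleon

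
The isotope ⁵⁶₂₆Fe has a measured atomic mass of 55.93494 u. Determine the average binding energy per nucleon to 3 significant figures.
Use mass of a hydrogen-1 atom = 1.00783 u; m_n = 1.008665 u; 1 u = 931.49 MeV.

8.79 MeV/nucleon

The nucleus contains 26 protons and 56 − 26 = 30 neutrons.
Mass of separated nucleons = 26(1.00783) + 30(1.008665) = 26.20358 + 30.259950 = 56.463530 u
The mass defect is 56.463530 − 55.93494 = 0.528590 u.
E_B = 0.528590 × 931.49 = 492.376 MeV
BE/A = 492.376 MeV / 56 = 8.792 MeV/nucleon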